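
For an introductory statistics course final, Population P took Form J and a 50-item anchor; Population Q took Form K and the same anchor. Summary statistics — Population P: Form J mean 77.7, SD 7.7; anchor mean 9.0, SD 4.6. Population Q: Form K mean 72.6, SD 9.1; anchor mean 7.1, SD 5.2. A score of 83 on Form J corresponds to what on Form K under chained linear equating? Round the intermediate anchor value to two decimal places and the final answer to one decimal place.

81.5

Form J → anchor (Population P): v = (4.6/7.7)(83 − 77.7) + 9.0 = 12.17
anchor → Form K (Population Q): y = (9.1/5.2)(12.17 − 7.1) + 72.6 = 81.5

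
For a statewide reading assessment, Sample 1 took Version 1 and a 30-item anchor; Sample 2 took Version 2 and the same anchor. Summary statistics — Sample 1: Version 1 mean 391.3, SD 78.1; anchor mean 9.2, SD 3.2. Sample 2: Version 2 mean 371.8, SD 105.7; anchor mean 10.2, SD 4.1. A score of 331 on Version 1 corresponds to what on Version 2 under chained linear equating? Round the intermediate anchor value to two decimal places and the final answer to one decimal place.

Version 1 → anchor (Sample 1): v = (3.2/78.1)(331 − 391.3) + 9.2 = 6.73
anchor → Version 2 (Sample 2): y = (105.7/4.1)(6.73 − 10.2) + 371.8 = 282.3

282.3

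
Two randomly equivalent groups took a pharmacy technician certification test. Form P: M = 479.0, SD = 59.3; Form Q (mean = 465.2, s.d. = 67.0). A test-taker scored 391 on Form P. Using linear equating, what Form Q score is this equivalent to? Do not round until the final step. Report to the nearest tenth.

365.8

Linear equating: y = (SD_Y/SD_X)(x − M_X) + M_Y
y = (67.0/59.3)(391 − 479.0) + 465.2
y = 1.129848 × -88.0 + 465.2 = -99.4266 + 465.2 = 365.8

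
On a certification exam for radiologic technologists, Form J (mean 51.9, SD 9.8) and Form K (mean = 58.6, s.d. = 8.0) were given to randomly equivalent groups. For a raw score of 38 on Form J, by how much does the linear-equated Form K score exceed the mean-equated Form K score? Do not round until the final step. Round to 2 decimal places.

Mean-equated: 38 + (58.6 − 51.9) = 44.70
Linear-equated: (8.0/9.8)(38 − 51.9) + 58.6 = 47.253
Difference = 47.253 − 44.70 = 2.55

2.55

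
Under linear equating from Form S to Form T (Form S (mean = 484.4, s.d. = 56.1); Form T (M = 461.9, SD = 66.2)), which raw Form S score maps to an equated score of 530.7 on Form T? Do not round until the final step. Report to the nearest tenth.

542.7

Invert y = (SD_Y/SD_X)(x − M_X) + M_Y:
x = (SD_X/SD_Y)(y − M_Y) + M_X = (56.1/66.2)(530.7 − 461.9) + 484.4
x = 0.847432 × 68.800 + 484.4 = 542.7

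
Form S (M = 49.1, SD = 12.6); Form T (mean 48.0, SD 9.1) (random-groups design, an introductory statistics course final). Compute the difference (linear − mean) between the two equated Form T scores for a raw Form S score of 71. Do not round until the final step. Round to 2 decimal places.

Mean-equated: 71 + (48.0 − 49.1) = 69.90
Linear-equated: (9.1/12.6)(71 − 49.1) + 48.0 = 63.817
Difference = 63.817 − 69.90 = -6.08

-6.08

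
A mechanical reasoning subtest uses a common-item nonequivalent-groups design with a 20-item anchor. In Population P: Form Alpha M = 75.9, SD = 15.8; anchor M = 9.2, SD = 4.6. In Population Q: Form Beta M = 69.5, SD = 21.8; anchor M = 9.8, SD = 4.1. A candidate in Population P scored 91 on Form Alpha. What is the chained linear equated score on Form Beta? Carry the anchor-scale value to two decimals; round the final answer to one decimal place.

Form Alpha → anchor (Population P): v = (4.6/15.8)(91 − 75.9) + 9.2 = 13.60
anchor → Form Beta (Population Q): y = (21.8/4.1)(13.60 − 9.8) + 69.5 = 89.7

89.7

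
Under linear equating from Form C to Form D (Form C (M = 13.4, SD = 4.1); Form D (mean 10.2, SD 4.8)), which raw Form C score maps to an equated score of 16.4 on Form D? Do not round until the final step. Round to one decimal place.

18.7

Invert y = (SD_Y/SD_X)(x − M_X) + M_Y:
x = (SD_X/SD_Y)(y − M_Y) + M_X = (4.1/4.8)(16.4 − 10.2) + 13.4
x = 0.854167 × 6.200 + 13.4 = 18.7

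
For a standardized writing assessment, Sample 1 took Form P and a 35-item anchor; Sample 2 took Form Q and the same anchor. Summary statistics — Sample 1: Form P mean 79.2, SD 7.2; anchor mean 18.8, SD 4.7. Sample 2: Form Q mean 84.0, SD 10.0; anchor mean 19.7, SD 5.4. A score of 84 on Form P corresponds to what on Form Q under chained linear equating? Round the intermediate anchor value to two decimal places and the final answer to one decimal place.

Form P → anchor (Sample 1): v = (4.7/7.2)(84 − 79.2) + 18.8 = 21.93
anchor → Form Q (Sample 2): y = (10.0/5.4)(21.93 − 19.7) + 84.0 = 88.1

88.1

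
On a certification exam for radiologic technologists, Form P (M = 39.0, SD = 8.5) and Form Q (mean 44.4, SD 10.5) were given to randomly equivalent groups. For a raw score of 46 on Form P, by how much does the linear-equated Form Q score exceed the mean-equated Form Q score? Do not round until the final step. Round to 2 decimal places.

Mean-equated: 46 + (44.4 − 39.0) = 51.40
Linear-equated: (10.5/8.5)(46 − 39.0) + 44.4 = 53.047
Difference = 53.047 − 51.40 = 1.65

1.65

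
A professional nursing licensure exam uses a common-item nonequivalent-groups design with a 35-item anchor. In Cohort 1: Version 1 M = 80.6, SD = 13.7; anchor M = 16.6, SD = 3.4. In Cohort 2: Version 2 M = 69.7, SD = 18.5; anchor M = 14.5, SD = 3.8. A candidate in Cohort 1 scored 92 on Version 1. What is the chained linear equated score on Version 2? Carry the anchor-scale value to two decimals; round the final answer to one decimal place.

Version 1 → anchor (Cohort 1): v = (3.4/13.7)(92 − 80.6) + 16.6 = 19.43
anchor → Version 2 (Cohort 2): y = (18.5/3.8)(19.43 − 14.5) + 69.7 = 93.7

93.7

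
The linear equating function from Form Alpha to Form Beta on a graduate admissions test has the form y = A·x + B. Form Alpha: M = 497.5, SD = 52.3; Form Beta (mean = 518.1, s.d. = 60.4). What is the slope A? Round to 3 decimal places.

A = SD_Y / SD_X = 60.4 / 52.3 = 1.155

1.155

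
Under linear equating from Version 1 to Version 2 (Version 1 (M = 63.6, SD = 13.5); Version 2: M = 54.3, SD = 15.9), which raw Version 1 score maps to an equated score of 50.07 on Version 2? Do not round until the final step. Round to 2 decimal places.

Invert y = (SD_Y/SD_X)(x − M_X) + M_Y:
x = (SD_X/SD_Y)(y − M_Y) + M_X = (13.5/15.9)(50.07 − 54.3) + 63.6
x = 0.849057 × -4.230 + 63.6 = 60.01

60.01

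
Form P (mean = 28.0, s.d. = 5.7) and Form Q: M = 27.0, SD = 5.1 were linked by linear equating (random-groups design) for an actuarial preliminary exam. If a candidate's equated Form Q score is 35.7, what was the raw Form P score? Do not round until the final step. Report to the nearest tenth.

37.7

Invert y = (SD_Y/SD_X)(x − M_X) + M_Y:
x = (SD_X/SD_Y)(y − M_Y) + M_X = (5.7/5.1)(35.7 − 27.0) + 28.0
x = 1.117647 × 8.700 + 28.0 = 37.7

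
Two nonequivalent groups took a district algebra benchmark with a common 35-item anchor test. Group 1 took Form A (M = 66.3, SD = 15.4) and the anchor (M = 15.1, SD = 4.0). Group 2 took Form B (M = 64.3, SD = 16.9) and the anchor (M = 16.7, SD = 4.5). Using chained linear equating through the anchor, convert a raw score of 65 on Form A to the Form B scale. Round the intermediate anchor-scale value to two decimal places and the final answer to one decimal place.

57.0

Form A → anchor (Group 1): v = (4.0/15.4)(65 − 66.3) + 15.1 = 14.76
anchor → Form B (Group 2): y = (16.9/4.5)(14.76 − 16.7) + 64.3 = 57.0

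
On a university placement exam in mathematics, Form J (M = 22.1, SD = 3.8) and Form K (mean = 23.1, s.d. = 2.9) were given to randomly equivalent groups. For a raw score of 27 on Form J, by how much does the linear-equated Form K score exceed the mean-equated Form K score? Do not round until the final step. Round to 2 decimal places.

Mean-equated: 27 + (23.1 − 22.1) = 28.00
Linear-equated: (2.9/3.8)(27 − 22.1) + 23.1 = 26.839
Difference = 26.839 − 28.00 = -1.16

-1.16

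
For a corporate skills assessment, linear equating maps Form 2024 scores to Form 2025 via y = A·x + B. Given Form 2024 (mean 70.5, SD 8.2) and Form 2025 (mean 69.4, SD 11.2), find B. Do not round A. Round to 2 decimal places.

-26.89

A = SD_Y / SD_X = 11.2 / 8.2 = 1.365854
B = M_Y − A·M_X = 69.4 − 1.365854 × 70.5 = -26.89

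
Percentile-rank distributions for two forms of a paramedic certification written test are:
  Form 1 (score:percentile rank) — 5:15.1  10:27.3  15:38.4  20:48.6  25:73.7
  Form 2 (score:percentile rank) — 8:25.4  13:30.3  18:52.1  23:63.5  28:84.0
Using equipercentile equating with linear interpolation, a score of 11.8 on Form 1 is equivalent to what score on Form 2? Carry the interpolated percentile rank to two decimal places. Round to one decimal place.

13.2

PR of 11.8 on Form 1: 27.3 + (11.8 − 10)/(15 − 10) × (38.4 − 27.3) = 31.30
On Form 2, PR 31.30 falls between score 13 (PR 30.3) and 18 (PR 52.1).
Interpolate: 13 + (31.30 − 30.3)/(52.1 − 30.3) × (18 − 13) = 13.2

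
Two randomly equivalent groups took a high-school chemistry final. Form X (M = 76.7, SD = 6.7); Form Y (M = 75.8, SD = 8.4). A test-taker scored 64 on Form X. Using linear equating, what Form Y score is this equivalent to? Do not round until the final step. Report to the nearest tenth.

Linear equating: y = (SD_Y/SD_X)(x − M_X) + M_Y
y = (8.4/6.7)(64 − 76.7) + 75.8
y = 1.253731 × -12.7 + 75.8 = -15.9224 + 75.8 = 59.9

59.9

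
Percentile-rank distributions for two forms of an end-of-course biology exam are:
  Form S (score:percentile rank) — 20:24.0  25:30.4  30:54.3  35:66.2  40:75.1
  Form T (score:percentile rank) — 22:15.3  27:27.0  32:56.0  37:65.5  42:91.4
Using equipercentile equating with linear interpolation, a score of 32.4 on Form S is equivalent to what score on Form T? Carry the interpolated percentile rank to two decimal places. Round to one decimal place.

PR of 32.4 on Form S: 54.3 + (32.4 − 30)/(35 − 30) × (66.2 − 54.3) = 60.01
On Form T, PR 60.01 falls between score 32 (PR 56.0) and 37 (PR 65.5).
Interpolate: 32 + (60.01 − 56.0)/(65.5 − 56.0) × (37 − 32) = 34.1

34.1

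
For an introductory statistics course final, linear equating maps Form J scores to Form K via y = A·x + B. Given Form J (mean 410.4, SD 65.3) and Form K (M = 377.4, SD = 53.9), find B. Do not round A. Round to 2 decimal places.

A = SD_Y / SD_X = 53.9 / 65.3 = 0.825421
B = M_Y − A·M_X = 377.4 − 0.825421 × 410.4 = 38.65

38.65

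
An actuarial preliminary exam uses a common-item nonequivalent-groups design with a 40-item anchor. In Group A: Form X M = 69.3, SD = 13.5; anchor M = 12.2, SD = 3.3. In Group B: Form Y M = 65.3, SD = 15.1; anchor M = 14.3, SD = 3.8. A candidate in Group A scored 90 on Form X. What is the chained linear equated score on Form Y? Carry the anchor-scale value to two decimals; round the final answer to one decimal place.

Form X → anchor (Group A): v = (3.3/13.5)(90 − 69.3) + 12.2 = 17.26
anchor → Form Y (Group B): y = (15.1/3.8)(17.26 − 14.3) + 65.3 = 77.1

77.1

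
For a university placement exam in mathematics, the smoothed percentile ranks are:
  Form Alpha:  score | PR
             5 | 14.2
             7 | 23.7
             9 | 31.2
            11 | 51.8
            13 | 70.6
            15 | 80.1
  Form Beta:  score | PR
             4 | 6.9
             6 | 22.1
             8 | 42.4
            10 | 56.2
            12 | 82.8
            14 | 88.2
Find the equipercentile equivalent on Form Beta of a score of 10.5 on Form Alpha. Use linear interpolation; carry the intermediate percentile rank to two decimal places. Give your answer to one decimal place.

PR of 10.5 on Form Alpha: 31.2 + (10.5 − 9)/(11 − 9) × (51.8 − 31.2) = 46.65
On Form Beta, PR 46.65 falls between score 8 (PR 42.4) and 10 (PR 56.2).
Interpolate: 8 + (46.65 − 42.4)/(56.2 − 42.4) × (10 − 8) = 8.6

8.6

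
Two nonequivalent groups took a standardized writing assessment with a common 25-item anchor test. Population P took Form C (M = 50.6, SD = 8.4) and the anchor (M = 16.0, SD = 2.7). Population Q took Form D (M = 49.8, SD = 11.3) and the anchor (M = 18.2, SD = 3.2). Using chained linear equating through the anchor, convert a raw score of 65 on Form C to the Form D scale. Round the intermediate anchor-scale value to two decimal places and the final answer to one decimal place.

Form C → anchor (Population P): v = (2.7/8.4)(65 − 50.6) + 16.0 = 20.63
anchor → Form D (Population Q): y = (11.3/3.2)(20.63 − 18.2) + 49.8 = 58.4

58.4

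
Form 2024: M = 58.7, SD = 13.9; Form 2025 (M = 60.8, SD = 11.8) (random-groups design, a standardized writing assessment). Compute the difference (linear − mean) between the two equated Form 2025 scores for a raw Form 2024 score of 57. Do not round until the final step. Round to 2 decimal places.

Mean-equated: 57 + (60.8 − 58.7) = 59.10
Linear-equated: (11.8/13.9)(57 − 58.7) + 60.8 = 59.357
Difference = 59.357 − 59.10 = 0.26

0.26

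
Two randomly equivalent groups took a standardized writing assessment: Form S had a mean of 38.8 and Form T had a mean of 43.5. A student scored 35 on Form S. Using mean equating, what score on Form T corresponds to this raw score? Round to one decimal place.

Mean equating: y = x + (M_Y − M_X) = 35 + (43.5 − 38.8) = 39.7

39.7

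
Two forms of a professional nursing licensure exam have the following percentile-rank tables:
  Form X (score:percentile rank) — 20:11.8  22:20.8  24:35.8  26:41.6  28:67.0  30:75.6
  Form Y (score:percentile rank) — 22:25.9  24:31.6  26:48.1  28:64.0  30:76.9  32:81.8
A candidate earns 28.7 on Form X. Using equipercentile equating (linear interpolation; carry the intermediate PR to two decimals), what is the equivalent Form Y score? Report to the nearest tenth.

28.9

PR of 28.7 on Form X: 67.0 + (28.7 − 28)/(30 − 28) × (75.6 − 67.0) = 70.01
On Form Y, PR 70.01 falls between score 28 (PR 64.0) and 30 (PR 76.9).
Interpolate: 28 + (70.01 − 64.0)/(76.9 − 64.0) × (30 − 28) = 28.9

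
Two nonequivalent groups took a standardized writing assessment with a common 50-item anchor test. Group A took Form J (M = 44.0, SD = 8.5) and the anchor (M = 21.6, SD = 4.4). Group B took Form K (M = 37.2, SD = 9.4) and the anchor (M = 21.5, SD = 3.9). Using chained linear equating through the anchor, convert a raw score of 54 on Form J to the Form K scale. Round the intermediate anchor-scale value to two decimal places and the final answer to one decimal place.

Form J → anchor (Group A): v = (4.4/8.5)(54 − 44.0) + 21.6 = 26.78
anchor → Form K (Group B): y = (9.4/3.9)(26.78 − 21.5) + 37.2 = 49.9

49.9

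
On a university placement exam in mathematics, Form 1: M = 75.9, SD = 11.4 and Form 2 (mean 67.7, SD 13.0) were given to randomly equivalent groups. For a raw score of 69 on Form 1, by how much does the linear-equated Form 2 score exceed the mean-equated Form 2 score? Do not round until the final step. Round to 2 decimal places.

Mean-equated: 69 + (67.7 − 75.9) = 60.80
Linear-equated: (13.0/11.4)(69 − 75.9) + 67.7 = 59.832
Difference = 59.832 − 60.80 = -0.97

-0.97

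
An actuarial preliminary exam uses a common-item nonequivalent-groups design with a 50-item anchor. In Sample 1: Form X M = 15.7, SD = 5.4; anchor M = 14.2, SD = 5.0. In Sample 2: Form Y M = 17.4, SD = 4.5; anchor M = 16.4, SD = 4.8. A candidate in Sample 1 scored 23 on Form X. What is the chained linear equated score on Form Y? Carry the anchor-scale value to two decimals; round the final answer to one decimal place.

Form X → anchor (Sample 1): v = (5.0/5.4)(23 − 15.7) + 14.2 = 20.96
anchor → Form Y (Sample 2): y = (4.5/4.8)(20.96 − 16.4) + 17.4 = 21.7

21.7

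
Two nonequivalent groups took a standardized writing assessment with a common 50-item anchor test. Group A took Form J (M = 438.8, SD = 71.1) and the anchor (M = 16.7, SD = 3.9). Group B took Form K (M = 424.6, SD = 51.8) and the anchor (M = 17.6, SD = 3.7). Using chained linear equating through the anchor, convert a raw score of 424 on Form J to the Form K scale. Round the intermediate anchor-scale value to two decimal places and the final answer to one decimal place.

Form J → anchor (Group A): v = (3.9/71.1)(424 − 438.8) + 16.7 = 15.89
anchor → Form K (Group B): y = (51.8/3.7)(15.89 − 17.6) + 424.6 = 400.7

400.7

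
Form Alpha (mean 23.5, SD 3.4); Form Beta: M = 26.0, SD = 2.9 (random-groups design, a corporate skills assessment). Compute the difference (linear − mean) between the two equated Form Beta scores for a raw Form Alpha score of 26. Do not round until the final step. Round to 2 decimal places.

-0.37

Mean-equated: 26 + (26.0 − 23.5) = 28.50
Linear-equated: (2.9/3.4)(26 − 23.5) + 26.0 = 28.132
Difference = 28.132 − 28.50 = -0.37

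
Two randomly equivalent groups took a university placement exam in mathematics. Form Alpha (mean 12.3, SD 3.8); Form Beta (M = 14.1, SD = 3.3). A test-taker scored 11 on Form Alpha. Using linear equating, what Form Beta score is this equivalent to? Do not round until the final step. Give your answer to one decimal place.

Linear equating: y = (SD_Y/SD_X)(x − M_X) + M_Y
y = (3.3/3.8)(11 − 12.3) + 14.1
y = 0.868421 × -1.3 + 14.1 = -1.1289 + 14.1 = 13.0

13.0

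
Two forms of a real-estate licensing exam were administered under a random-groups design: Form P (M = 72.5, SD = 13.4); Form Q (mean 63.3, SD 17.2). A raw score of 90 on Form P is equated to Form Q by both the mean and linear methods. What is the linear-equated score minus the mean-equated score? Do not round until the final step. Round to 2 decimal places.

4.96

Mean-equated: 90 + (63.3 − 72.5) = 80.80
Linear-equated: (17.2/13.4)(90 − 72.5) + 63.3 = 85.763
Difference = 85.763 − 80.80 = 4.96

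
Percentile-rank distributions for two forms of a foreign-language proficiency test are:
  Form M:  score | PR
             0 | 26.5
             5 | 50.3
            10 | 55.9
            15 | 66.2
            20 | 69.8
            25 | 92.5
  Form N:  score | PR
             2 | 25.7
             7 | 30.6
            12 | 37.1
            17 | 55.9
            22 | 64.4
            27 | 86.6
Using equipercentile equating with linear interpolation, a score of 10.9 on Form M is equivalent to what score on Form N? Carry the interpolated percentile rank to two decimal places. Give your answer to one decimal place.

PR of 10.9 on Form M: 55.9 + (10.9 − 10)/(15 − 10) × (66.2 − 55.9) = 57.75
On Form N, PR 57.75 falls between score 17 (PR 55.9) and 22 (PR 64.4).
Interpolate: 17 + (57.75 − 55.9)/(64.4 − 55.9) × (22 − 17) = 18.1

18.1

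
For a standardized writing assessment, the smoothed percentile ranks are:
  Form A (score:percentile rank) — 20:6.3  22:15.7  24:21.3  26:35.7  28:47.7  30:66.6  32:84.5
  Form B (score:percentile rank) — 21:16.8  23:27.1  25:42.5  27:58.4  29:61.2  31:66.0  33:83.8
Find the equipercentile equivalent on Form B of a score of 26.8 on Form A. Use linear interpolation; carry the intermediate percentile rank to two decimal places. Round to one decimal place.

24.7

PR of 26.8 on Form A: 35.7 + (26.8 − 26)/(28 − 26) × (47.7 − 35.7) = 40.50
On Form B, PR 40.50 falls between score 23 (PR 27.1) and 25 (PR 42.5).
Interpolate: 23 + (40.50 − 27.1)/(42.5 − 27.1) × (25 − 23) = 24.7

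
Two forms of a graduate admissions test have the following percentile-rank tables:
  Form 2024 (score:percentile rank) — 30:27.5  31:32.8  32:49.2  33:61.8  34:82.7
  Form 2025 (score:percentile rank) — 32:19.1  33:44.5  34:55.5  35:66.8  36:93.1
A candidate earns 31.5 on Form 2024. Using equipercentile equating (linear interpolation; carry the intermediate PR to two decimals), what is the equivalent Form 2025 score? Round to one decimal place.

32.9

PR of 31.5 on Form 2024: 32.8 + (31.5 − 31)/(32 − 31) × (49.2 − 32.8) = 41.00
On Form 2025, PR 41.00 falls between score 32 (PR 19.1) and 33 (PR 44.5).
Interpolate: 32 + (41.00 − 19.1)/(44.5 − 19.1) × (33 − 32) = 32.9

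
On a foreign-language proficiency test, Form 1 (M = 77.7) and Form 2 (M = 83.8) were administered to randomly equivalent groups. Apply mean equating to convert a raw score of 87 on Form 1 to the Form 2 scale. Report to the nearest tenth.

Mean equating: y = x + (M_Y − M_X) = 87 + (83.8 − 77.7) = 93.1

93.1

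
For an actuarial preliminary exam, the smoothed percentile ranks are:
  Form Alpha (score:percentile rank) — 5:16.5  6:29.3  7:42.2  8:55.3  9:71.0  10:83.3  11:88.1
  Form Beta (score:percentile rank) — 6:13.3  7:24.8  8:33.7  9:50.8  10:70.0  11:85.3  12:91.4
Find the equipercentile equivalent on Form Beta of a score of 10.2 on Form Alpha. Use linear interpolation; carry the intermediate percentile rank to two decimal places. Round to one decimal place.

PR of 10.2 on Form Alpha: 83.3 + (10.2 − 10)/(11 − 10) × (88.1 − 83.3) = 84.26
On Form Beta, PR 84.26 falls between score 10 (PR 70.0) and 11 (PR 85.3).
Interpolate: 10 + (84.26 − 70.0)/(85.3 − 70.0) × (11 − 10) = 10.9

10.9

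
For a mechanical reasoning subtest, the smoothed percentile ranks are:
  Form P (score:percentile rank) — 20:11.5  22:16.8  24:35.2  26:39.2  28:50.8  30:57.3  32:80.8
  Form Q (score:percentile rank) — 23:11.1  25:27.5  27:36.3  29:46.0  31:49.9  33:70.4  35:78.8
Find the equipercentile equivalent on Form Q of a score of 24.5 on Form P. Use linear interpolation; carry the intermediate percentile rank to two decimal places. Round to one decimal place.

PR of 24.5 on Form P: 35.2 + (24.5 − 24)/(26 − 24) × (39.2 − 35.2) = 36.20
On Form Q, PR 36.20 falls between score 25 (PR 27.5) and 27 (PR 36.3).
Interpolate: 25 + (36.20 − 27.5)/(36.3 − 27.5) × (27 − 25) = 27.0

27.0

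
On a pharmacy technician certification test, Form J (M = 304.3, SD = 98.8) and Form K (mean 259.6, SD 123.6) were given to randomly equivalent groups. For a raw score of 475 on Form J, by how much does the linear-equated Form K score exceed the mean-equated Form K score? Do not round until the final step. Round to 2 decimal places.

42.85

Mean-equated: 475 + (259.6 − 304.3) = 430.30
Linear-equated: (123.6/98.8)(475 − 304.3) + 259.6 = 473.148
Difference = 473.148 − 430.30 = 42.85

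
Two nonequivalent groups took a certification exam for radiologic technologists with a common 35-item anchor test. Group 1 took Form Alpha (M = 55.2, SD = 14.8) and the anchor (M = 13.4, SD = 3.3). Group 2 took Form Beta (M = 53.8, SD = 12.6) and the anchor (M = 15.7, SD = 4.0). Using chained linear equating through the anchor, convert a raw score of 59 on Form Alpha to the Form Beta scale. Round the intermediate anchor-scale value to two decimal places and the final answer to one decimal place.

Form Alpha → anchor (Group 1): v = (3.3/14.8)(59 − 55.2) + 13.4 = 14.25
anchor → Form Beta (Group 2): y = (12.6/4.0)(14.25 − 15.7) + 53.8 = 49.2

49.2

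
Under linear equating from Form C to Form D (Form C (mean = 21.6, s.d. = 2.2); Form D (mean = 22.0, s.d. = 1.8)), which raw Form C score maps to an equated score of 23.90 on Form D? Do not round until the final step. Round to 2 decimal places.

Invert y = (SD_Y/SD_X)(x − M_X) + M_Y:
x = (SD_X/SD_Y)(y − M_Y) + M_X = (2.2/1.8)(23.90 − 22.0) + 21.6
x = 1.222222 × 1.900 + 21.6 = 23.92

23.92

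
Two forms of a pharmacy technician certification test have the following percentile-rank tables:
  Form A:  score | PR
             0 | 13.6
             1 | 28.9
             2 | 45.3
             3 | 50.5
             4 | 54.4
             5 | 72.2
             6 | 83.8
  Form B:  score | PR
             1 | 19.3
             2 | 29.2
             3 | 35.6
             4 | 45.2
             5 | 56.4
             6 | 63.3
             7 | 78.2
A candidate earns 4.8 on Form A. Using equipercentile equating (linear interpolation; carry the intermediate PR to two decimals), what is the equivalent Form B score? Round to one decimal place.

PR of 4.8 on Form A: 54.4 + (4.8 − 4)/(5 − 4) × (72.2 − 54.4) = 68.64
On Form B, PR 68.64 falls between score 6 (PR 63.3) and 7 (PR 78.2).
Interpolate: 6 + (68.64 − 63.3)/(78.2 − 63.3) × (7 − 6) = 6.4

6.4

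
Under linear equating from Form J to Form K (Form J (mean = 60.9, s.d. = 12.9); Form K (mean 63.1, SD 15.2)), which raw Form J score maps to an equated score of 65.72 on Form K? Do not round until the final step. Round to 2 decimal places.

63.12

Invert y = (SD_Y/SD_X)(x − M_X) + M_Y:
x = (SD_X/SD_Y)(y − M_Y) + M_X = (12.9/15.2)(65.72 − 63.1) + 60.9
x = 0.848684 × 2.620 + 60.9 = 63.12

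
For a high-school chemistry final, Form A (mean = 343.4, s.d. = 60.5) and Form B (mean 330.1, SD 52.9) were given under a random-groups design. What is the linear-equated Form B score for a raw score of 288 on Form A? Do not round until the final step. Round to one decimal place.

Linear equating: y = (SD_Y/SD_X)(x − M_X) + M_Y
y = (52.9/60.5)(288 − 343.4) + 330.1
y = 0.874380 × -55.4 + 330.1 = -48.4407 + 330.1 = 281.7

281.7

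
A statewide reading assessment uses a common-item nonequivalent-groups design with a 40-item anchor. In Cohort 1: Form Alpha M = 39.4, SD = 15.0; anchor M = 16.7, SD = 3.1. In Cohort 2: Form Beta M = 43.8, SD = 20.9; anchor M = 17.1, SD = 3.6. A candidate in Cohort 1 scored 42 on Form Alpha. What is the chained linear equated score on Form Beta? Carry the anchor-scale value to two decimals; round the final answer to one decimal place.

44.6

Form Alpha → anchor (Cohort 1): v = (3.1/15.0)(42 − 39.4) + 16.7 = 17.24
anchor → Form Beta (Cohort 2): y = (20.9/3.6)(17.24 − 17.1) + 43.8 = 44.6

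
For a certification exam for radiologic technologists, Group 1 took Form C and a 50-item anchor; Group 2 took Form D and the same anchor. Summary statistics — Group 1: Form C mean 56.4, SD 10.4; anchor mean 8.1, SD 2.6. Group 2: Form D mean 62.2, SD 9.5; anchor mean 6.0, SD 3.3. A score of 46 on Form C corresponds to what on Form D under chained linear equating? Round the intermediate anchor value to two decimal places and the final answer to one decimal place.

Form C → anchor (Group 1): v = (2.6/10.4)(46 − 56.4) + 8.1 = 5.50
anchor → Form D (Group 2): y = (9.5/3.3)(5.50 − 6.0) + 62.2 = 60.8

60.8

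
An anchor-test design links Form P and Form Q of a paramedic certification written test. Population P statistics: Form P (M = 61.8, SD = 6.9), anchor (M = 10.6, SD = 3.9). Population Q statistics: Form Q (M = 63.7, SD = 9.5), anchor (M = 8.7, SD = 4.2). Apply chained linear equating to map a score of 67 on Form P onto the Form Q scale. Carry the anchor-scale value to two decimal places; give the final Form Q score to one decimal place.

Form P → anchor (Population P): v = (3.9/6.9)(67 − 61.8) + 10.6 = 13.54
anchor → Form Q (Population Q): y = (9.5/4.2)(13.54 − 8.7) + 63.7 = 74.6

74.6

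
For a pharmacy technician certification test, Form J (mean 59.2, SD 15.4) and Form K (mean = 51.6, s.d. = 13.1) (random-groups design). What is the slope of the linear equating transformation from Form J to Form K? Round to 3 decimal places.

0.851

A = SD_Y / SD_X = 13.1 / 15.4 = 0.851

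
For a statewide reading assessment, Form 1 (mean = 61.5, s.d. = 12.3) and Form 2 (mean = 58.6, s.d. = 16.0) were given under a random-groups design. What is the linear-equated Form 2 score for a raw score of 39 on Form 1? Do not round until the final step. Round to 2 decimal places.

Linear equating: y = (SD_Y/SD_X)(x − M_X) + M_Y
y = (16.0/12.3)(39 − 61.5) + 58.6
y = 1.300813 × -22.5 + 58.6 = -29.2683 + 58.6 = 29.33

29.33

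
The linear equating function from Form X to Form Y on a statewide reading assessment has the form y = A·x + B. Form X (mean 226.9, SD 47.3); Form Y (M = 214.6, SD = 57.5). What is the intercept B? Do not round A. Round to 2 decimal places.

A = SD_Y / SD_X = 57.5 / 47.3 = 1.215645
B = M_Y − A·M_X = 214.6 − 1.215645 × 226.9 = -61.23

-61.23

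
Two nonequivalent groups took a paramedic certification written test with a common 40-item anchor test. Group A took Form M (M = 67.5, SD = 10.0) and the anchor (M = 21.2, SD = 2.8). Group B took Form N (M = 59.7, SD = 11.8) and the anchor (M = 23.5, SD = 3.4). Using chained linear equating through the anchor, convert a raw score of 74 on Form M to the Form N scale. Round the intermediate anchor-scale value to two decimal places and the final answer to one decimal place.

58.0

Form M → anchor (Group A): v = (2.8/10.0)(74 − 67.5) + 21.2 = 23.02
anchor → Form N (Group B): y = (11.8/3.4)(23.02 − 23.5) + 59.7 = 58.0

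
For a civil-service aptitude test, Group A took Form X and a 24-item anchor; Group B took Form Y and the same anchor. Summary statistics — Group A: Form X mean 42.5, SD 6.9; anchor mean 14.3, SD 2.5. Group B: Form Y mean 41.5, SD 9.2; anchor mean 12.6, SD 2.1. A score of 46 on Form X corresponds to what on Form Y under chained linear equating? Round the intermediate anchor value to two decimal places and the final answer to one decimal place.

Form X → anchor (Group A): v = (2.5/6.9)(46 − 42.5) + 14.3 = 15.57
anchor → Form Y (Group B): y = (9.2/2.1)(15.57 − 12.6) + 41.5 = 54.5

54.5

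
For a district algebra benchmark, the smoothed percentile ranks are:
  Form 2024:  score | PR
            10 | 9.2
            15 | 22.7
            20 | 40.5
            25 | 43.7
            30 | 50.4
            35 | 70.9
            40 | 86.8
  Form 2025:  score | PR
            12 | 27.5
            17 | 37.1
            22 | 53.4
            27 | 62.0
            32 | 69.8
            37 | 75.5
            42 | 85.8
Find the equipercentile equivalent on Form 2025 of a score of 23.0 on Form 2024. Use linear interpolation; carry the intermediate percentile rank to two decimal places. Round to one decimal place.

PR of 23.0 on Form 2024: 40.5 + (23.0 − 20)/(25 − 20) × (43.7 − 40.5) = 42.42
On Form 2025, PR 42.42 falls between score 17 (PR 37.1) and 22 (PR 53.4).
Interpolate: 17 + (42.42 − 37.1)/(53.4 − 37.1) × (22 − 17) = 18.6

18.6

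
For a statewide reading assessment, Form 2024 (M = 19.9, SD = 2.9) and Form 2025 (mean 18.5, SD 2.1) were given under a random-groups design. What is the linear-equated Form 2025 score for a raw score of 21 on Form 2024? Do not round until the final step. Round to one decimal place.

19.3

Linear equating: y = (SD_Y/SD_X)(x − M_X) + M_Y
y = (2.1/2.9)(21 − 19.9) + 18.5
y = 0.724138 × 1.1 + 18.5 = 0.7966 + 18.5 = 19.3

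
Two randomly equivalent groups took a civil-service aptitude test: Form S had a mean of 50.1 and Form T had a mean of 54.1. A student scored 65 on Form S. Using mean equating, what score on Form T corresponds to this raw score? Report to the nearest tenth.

69.0

Mean equating: y = x + (M_Y − M_X) = 65 + (54.1 − 50.1) = 69.0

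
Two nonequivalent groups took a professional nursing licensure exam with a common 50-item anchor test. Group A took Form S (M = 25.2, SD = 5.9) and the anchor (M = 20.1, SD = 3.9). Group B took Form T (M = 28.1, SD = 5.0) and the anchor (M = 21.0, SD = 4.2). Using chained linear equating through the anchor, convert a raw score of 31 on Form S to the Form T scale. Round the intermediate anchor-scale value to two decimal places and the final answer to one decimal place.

31.6

Form S → anchor (Group A): v = (3.9/5.9)(31 − 25.2) + 20.1 = 23.93
anchor → Form T (Group B): y = (5.0/4.2)(23.93 − 21.0) + 28.1 = 31.6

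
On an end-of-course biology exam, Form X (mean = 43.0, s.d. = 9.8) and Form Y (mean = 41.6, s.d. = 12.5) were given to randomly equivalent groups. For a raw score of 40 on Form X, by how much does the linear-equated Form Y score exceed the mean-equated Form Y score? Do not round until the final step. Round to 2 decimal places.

-0.83

Mean-equated: 40 + (41.6 − 43.0) = 38.60
Linear-equated: (12.5/9.8)(40 − 43.0) + 41.6 = 37.773
Difference = 37.773 − 38.60 = -0.83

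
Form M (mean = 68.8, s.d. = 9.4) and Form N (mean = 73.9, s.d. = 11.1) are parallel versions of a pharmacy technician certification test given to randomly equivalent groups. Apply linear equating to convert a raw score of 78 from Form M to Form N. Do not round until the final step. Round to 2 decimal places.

Linear equating: y = (SD_Y/SD_X)(x − M_X) + M_Y
y = (11.1/9.4)(78 − 68.8) + 73.9
y = 1.180851 × 9.2 + 73.9 = 10.8638 + 73.9 = 84.76

84.76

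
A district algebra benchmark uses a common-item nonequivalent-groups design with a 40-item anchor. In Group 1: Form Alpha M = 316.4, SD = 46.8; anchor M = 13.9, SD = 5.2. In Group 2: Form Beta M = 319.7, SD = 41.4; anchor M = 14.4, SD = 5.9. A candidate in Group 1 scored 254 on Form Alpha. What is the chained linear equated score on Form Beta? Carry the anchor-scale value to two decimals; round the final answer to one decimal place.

267.6

Form Alpha → anchor (Group 1): v = (5.2/46.8)(254 − 316.4) + 13.9 = 6.97
anchor → Form Beta (Group 2): y = (41.4/5.9)(6.97 − 14.4) + 319.7 = 267.6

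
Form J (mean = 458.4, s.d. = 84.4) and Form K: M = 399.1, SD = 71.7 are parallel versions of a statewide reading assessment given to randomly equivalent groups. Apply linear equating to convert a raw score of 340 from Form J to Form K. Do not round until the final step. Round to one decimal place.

Linear equating: y = (SD_Y/SD_X)(x − M_X) + M_Y
y = (71.7/84.4)(340 − 458.4) + 399.1
y = 0.849526 × -118.4 + 399.1 = -100.5839 + 399.1 = 298.5

298.5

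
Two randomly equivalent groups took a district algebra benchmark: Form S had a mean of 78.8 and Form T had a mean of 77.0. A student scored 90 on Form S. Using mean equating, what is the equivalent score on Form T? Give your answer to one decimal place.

Mean equating: y = x + (M_Y − M_X) = 90 + (77.0 − 78.8) = 88.2

88.2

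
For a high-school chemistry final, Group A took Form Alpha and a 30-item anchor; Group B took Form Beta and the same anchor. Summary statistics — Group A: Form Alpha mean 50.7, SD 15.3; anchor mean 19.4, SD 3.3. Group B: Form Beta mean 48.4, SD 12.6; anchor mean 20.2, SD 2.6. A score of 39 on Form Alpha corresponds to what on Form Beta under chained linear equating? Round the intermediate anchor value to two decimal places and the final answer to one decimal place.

32.3

Form Alpha → anchor (Group A): v = (3.3/15.3)(39 − 50.7) + 19.4 = 16.88
anchor → Form Beta (Group B): y = (12.6/2.6)(16.88 − 20.2) + 48.4 = 32.3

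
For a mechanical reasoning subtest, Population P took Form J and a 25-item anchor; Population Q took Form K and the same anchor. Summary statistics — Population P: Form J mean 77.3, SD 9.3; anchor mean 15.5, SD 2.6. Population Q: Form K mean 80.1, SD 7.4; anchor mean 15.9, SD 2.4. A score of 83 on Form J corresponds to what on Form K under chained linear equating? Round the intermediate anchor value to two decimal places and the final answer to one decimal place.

83.8

Form J → anchor (Population P): v = (2.6/9.3)(83 − 77.3) + 15.5 = 17.09
anchor → Form K (Population Q): y = (7.4/2.4)(17.09 − 15.9) + 80.1 = 83.8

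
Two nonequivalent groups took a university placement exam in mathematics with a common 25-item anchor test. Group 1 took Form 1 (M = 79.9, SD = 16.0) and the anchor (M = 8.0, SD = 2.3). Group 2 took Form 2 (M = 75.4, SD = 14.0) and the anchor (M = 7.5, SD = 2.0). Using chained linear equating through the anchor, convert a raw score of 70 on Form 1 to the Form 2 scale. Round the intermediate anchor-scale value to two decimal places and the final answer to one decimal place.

Form 1 → anchor (Group 1): v = (2.3/16.0)(70 − 79.9) + 8.0 = 6.58
anchor → Form 2 (Group 2): y = (14.0/2.0)(6.58 − 7.5) + 75.4 = 69.0

69.0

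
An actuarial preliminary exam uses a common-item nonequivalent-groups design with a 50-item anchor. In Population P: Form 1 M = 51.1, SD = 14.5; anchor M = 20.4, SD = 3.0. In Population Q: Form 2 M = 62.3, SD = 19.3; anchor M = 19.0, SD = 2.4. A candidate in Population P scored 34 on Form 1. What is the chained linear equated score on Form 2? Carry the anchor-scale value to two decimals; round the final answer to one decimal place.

45.1

Form 1 → anchor (Population P): v = (3.0/14.5)(34 − 51.1) + 20.4 = 16.86
anchor → Form 2 (Population Q): y = (19.3/2.4)(16.86 − 19.0) + 62.3 = 45.1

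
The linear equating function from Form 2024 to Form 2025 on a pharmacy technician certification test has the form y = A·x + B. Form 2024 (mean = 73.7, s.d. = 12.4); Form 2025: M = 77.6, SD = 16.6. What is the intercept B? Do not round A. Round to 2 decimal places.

A = SD_Y / SD_X = 16.6 / 12.4 = 1.338710
B = M_Y − A·M_X = 77.6 − 1.338710 × 73.7 = -21.06

-21.06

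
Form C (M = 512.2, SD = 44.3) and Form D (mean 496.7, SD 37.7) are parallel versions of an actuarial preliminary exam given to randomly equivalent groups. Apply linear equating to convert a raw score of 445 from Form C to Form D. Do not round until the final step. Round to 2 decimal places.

439.51

Linear equating: y = (SD_Y/SD_X)(x − M_X) + M_Y
y = (37.7/44.3)(445 − 512.2) + 496.7
y = 0.851016 × -67.2 + 496.7 = -57.1883 + 496.7 = 439.51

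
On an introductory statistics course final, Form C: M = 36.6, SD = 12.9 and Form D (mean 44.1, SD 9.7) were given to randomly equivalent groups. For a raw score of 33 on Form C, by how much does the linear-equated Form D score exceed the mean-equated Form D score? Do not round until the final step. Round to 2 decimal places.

0.89

Mean-equated: 33 + (44.1 − 36.6) = 40.50
Linear-equated: (9.7/12.9)(33 − 36.6) + 44.1 = 41.393
Difference = 41.393 − 40.50 = 0.89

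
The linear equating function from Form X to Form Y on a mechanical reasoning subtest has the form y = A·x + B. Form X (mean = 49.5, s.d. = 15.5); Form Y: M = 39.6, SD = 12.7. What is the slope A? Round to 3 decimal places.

0.819

A = SD_Y / SD_X = 12.7 / 15.5 = 0.819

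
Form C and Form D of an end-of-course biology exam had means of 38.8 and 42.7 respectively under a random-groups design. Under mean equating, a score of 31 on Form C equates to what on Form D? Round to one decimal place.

34.9

Mean equating: y = x + (M_Y − M_X) = 31 + (42.7 − 38.8) = 34.9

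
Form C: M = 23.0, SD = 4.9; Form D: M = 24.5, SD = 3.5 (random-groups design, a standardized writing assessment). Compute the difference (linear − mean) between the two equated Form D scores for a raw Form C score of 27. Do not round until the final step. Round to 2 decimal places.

-1.14

Mean-equated: 27 + (24.5 − 23.0) = 28.50
Linear-equated: (3.5/4.9)(27 − 23.0) + 24.5 = 27.357
Difference = 27.357 − 28.50 = -1.14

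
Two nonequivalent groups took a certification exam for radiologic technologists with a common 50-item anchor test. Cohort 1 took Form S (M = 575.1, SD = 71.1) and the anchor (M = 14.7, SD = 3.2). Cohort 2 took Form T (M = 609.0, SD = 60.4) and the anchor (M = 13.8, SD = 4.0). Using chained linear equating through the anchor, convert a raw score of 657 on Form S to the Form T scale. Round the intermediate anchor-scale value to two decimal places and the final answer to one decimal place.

Form S → anchor (Cohort 1): v = (3.2/71.1)(657 − 575.1) + 14.7 = 18.39
anchor → Form T (Cohort 2): y = (60.4/4.0)(18.39 − 13.8) + 609.0 = 678.3

678.3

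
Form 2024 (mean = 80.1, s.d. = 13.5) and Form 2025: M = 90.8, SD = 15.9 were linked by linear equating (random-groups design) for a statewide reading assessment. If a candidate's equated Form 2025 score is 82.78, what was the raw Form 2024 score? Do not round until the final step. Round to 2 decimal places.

73.29

Invert y = (SD_Y/SD_X)(x − M_X) + M_Y:
x = (SD_X/SD_Y)(y − M_Y) + M_X = (13.5/15.9)(82.78 − 90.8) + 80.1
x = 0.849057 × -8.020 + 80.1 = 73.29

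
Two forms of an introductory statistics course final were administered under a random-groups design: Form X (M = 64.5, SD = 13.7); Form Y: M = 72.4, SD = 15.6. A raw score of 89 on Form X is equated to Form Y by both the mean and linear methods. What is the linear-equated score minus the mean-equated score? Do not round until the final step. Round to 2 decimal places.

Mean-equated: 89 + (72.4 − 64.5) = 96.90
Linear-equated: (15.6/13.7)(89 − 64.5) + 72.4 = 100.298
Difference = 100.298 − 96.90 = 3.40

3.40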